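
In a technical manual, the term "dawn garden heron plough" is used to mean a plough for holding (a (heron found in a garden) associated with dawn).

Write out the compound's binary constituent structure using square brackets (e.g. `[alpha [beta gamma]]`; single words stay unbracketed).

[[dawn [garden heron]] plough]

Overall it is a kind of plough; the modifier is "dawn garden heron".
Within "dawn garden heron", the head is "heron" (specifically "garden heron") and the modifier is "dawn".
Within "garden heron", the head is "heron" and the modifier is "garden".
So the structure is [[dawn [garden heron]] plough].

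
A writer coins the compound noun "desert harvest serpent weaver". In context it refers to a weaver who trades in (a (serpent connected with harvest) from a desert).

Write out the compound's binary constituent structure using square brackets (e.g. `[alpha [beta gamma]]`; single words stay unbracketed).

The outermost head in the paraphrase is "weaver", modified by "desert harvest serpent".
"desert harvest serpent" → head "serpent" (specifically "harvest serpent"), modifier "desert".
"harvest serpent" → head "serpent", modifier "harvest".
Putting it together: [[desert [harvest serpent]] weaver].

[[desert [harvest serpent]] weaver]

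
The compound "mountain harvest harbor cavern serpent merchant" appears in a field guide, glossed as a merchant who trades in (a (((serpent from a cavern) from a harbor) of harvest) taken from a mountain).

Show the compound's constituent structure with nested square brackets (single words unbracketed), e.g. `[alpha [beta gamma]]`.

The outermost head in the paraphrase is "merchant", modified by "mountain harvest harbor cavern serpent".
"mountain harvest harbor cavern serpent" → head "serpent" (specifically "harvest harbor cavern serpent"), modifier "mountain".
"harvest harbor cavern serpent" → head "serpent" (specifically "harbor cavern serpent"), modifier "harvest".
"harbor cavern serpent" → head "serpent" (specifically "cavern serpent"), modifier "harbor".
"cavern serpent" → head "serpent", modifier "cavern".
Putting it together: [[mountain [harvest [harbor [cavern serpent]]]] merchant].

[[mountain [harvest [harbor [cavern serpent]]]] merchant]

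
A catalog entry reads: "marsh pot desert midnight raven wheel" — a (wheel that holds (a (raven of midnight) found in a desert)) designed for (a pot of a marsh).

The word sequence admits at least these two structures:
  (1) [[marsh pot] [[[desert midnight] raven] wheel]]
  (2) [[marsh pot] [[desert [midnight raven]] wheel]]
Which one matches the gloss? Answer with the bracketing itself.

[[marsh pot] [[desert [midnight raven]] wheel]]

The paraphrase's head is the "wheel" part ("desert midnight raven wheel"); its modifier is "marsh pot".
That top-level split, carried through the inner groups, gives [[marsh pot] [[desert [midnight raven]] wheel]].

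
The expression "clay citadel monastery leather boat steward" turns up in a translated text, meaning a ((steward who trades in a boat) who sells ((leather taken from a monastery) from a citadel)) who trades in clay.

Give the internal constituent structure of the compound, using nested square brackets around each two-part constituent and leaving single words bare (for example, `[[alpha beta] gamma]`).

At the top level: head "steward" (specifically "citadel monastery leather boat steward"); modifier "clay".
"citadel monastery leather boat steward" → head "steward" (specifically "boat steward"), modifier "citadel monastery leather".
"citadel monastery leather" → head "leather" (specifically "monastery leather"), modifier "citadel".
"monastery leather" → head "leather", modifier "monastery".
"boat steward" → head "steward", modifier "boat".
Putting it together: [clay [[citadel [monastery leather]] [boat steward]]].

[clay [[citadel [monastery leather]] [boat steward]]]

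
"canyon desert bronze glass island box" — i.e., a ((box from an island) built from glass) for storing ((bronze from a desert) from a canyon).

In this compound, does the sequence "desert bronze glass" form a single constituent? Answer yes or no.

no

The top-level split is [canyon desert bronze] [glass island box]; the full structure is [[canyon [desert bronze]] [glass [island box]]].
"desert bronze glass" straddles a constituent boundary, so it is not a single unit.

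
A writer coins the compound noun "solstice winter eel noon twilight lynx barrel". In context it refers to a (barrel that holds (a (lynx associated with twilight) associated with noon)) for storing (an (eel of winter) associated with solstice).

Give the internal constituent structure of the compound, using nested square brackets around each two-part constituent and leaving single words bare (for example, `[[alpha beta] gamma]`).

Overall it is a kind of barrel (specifically "noon twilight lynx barrel"); the modifier is "solstice winter eel".
Inside "solstice winter eel": head "eel" (specifically "winter eel"), modifier "solstice".
Inside "winter eel": head "eel", modifier "winter".
Inside "noon twilight lynx barrel": head "barrel", modifier "noon twilight lynx".
Inside "noon twilight lynx": head "lynx" (specifically "twilight lynx"), modifier "noon".
Inside "twilight lynx": head "lynx", modifier "twilight".
Putting it together: [[solstice [winter eel]] [[noon [twilight lynx]] barrel]].

[[solstice [winter eel]] [[noon [twilight lynx]] barrel]]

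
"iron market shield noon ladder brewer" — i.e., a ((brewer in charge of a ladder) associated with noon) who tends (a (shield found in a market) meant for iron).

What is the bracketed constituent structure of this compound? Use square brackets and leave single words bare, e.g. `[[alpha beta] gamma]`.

At the top level: head "brewer" (specifically "noon ladder brewer"); modifier "iron market shield".
Inside "iron market shield": head "shield" (specifically "market shield"), modifier "iron".
Inside "market shield": head "shield", modifier "market".
Inside "noon ladder brewer": head "brewer" (specifically "ladder brewer"), modifier "noon".
Inside "ladder brewer": head "brewer", modifier "ladder".
Putting it together: [[iron [market shield]] [noon [ladder brewer]]].

[[iron [market shield]] [noon [ladder brewer]]]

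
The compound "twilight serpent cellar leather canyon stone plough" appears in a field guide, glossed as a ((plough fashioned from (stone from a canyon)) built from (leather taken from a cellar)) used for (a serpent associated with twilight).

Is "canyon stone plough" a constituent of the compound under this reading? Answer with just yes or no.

The paraphrase groups the words so that "canyon stone plough" is one unit: it corresponds to a single parenthesized sub-phrase.
The full structure is [[twilight serpent] [[cellar leather] [[canyon stone] plough]]], in which [canyon stone plough] is a constituent.

yes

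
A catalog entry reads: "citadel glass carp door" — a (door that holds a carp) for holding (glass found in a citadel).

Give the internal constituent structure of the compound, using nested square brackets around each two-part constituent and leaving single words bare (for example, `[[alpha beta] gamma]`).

[[citadel glass] [carp door]]

Whole compound: head "door" (specifically "carp door"), modifier "citadel glass".
"citadel glass" → head "glass", modifier "citadel".
"carp door" → head "door", modifier "carp".
So the structure is [[citadel glass] [carp door]].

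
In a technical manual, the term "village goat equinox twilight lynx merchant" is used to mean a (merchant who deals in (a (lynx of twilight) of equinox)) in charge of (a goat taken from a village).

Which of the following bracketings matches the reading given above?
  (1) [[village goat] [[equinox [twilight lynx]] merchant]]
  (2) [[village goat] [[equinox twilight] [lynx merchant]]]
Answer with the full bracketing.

[[village goat] [[equinox [twilight lynx]] merchant]]

The paraphrase's head is the "merchant" part ("equinox twilight lynx merchant"); its modifier is "village goat".
That top-level split, carried through the inner groups, gives [[village goat] [[equinox [twilight lynx]] merchant]].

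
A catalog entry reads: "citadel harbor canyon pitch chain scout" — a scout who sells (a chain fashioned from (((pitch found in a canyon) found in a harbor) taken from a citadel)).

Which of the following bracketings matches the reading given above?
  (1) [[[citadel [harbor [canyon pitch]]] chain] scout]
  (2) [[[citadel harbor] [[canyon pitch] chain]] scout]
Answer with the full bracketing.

The paraphrase's head is the "scout" part ("scout"); its modifier is "citadel harbor canyon pitch chain".
That top-level split, carried through the inner groups, gives [[[citadel [harbor [canyon pitch]]] chain] scout].

[[[citadel [harbor [canyon pitch]]] chain] scout]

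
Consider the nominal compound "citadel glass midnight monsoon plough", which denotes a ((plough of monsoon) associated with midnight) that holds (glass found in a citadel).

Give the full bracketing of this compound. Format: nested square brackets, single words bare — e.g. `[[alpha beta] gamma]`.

Overall it is a kind of plough (specifically "midnight monsoon plough"); the modifier is "citadel glass".
Inside "citadel glass": head "glass", modifier "citadel".
Inside "midnight monsoon plough": head "plough" (specifically "monsoon plough"), modifier "midnight".
Inside "monsoon plough": head "plough", modifier "monsoon".
Putting it together: [[citadel glass] [midnight [monsoon plough]]].

[[citadel glass] [midnight [monsoon plough]]]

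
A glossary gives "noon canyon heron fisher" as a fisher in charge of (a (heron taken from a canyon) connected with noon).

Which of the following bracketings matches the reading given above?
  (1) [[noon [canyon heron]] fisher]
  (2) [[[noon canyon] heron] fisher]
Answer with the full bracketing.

The paraphrase's head is the "fisher" part ("fisher"); its modifier is "noon canyon heron".
That top-level split, carried through the inner groups, gives [[noon [canyon heron]] fisher].

[[noon [canyon heron]] fisher]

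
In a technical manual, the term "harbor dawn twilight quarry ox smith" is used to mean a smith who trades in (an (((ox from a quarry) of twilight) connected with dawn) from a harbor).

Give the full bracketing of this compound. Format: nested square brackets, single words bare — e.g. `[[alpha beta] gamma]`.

The outermost head in the paraphrase is "smith", modified by "harbor dawn twilight quarry ox".
Inside "harbor dawn twilight quarry ox": head "ox" (specifically "dawn twilight quarry ox"), modifier "harbor".
Inside "dawn twilight quarry ox": head "ox" (specifically "twilight quarry ox"), modifier "dawn".
Inside "twilight quarry ox": head "ox" (specifically "quarry ox"), modifier "twilight".
Inside "quarry ox": head "ox", modifier "quarry".
Assembled: [[harbor [dawn [twilight [quarry ox]]]] smith].

[[harbor [dawn [twilight [quarry ox]]]] smith]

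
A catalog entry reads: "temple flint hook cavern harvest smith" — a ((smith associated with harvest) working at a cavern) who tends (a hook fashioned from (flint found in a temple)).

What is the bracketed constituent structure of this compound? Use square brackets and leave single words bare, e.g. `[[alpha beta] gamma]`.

[[[temple flint] hook] [cavern [harvest smith]]]

At the top level: head "smith" (specifically "cavern harvest smith"); modifier "temple flint hook".
Within "temple flint hook", the head is "hook" and the modifier is "temple flint".
Within "temple flint", the head is "flint" and the modifier is "temple".
Within "cavern harvest smith", the head is "smith" (specifically "harvest smith") and the modifier is "cavern".
Within "harvest smith", the head is "smith" and the modifier is "harvest".
Assembled: [[[temple flint] hook] [cavern [harvest smith]]].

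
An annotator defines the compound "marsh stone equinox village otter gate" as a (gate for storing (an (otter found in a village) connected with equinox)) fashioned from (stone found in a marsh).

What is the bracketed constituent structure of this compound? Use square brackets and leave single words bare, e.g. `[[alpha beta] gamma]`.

[[marsh stone] [[equinox [village otter]] gate]]

Overall it is a kind of gate (specifically "equinox village otter gate"); the modifier is "marsh stone".
"marsh stone" → head "stone", modifier "marsh".
"equinox village otter gate" → head "gate", modifier "equinox village otter".
"equinox village otter" → head "otter" (specifically "village otter"), modifier "equinox".
"village otter" → head "otter", modifier "village".
So the structure is [[marsh stone] [[equinox [village otter]] gate]].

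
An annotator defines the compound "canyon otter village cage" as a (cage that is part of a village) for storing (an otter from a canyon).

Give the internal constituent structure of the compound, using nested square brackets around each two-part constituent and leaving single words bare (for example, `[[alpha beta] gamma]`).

Overall it is a kind of cage (specifically "village cage"); the modifier is "canyon otter".
"canyon otter" → head "otter", modifier "canyon".
"village cage" → head "cage", modifier "village".
Assembled: [[canyon otter] [village cage]].

[[canyon otter] [village cage]]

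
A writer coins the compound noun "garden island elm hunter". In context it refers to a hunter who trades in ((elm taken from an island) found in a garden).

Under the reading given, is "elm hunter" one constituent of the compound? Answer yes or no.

The top-level split is [garden island elm] [hunter]; the full structure is [[garden [island elm]] hunter].
"elm hunter" straddles a constituent boundary, so it is not a single unit.

no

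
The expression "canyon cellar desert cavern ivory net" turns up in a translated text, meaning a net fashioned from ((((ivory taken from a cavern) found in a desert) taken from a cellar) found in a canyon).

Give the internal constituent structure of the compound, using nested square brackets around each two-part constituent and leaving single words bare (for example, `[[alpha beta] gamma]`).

[[canyon [cellar [desert [cavern ivory]]]] net]

The outermost head in the paraphrase is "net", modified by "canyon cellar desert cavern ivory".
Inside "canyon cellar desert cavern ivory": head "ivory" (specifically "cellar desert cavern ivory"), modifier "canyon".
Inside "cellar desert cavern ivory": head "ivory" (specifically "desert cavern ivory"), modifier "cellar".
Inside "desert cavern ivory": head "ivory" (specifically "cavern ivory"), modifier "desert".
Inside "cavern ivory": head "ivory", modifier "cavern".
Assembled: [[canyon [cellar [desert [cavern ivory]]]] net].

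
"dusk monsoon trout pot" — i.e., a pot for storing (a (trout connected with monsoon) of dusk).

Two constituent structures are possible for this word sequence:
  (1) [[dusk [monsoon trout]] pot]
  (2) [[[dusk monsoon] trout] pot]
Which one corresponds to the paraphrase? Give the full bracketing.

The paraphrase's head is the "pot" part ("pot"); its modifier is "dusk monsoon trout".
That top-level split, carried through the inner groups, gives [[dusk [monsoon trout]] pot].

[[dusk [monsoon trout]] pot]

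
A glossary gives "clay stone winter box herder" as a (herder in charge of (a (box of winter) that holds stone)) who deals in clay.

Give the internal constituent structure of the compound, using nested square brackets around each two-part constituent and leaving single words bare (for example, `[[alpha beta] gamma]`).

[clay [[stone [winter box]] herder]]

Overall it is a kind of herder (specifically "stone winter box herder"); the modifier is "clay".
"stone winter box herder" → head "herder", modifier "stone winter box".
"stone winter box" → head "box" (specifically "winter box"), modifier "stone".
"winter box" → head "box", modifier "winter".
Assembled: [clay [[stone [winter box]] herder]].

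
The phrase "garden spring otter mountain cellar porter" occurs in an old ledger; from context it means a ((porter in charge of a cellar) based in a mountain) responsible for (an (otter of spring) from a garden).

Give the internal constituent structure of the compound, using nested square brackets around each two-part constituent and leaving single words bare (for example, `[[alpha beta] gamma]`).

Overall it is a kind of porter (specifically "mountain cellar porter"); the modifier is "garden spring otter".
Inside "garden spring otter": head "otter" (specifically "spring otter"), modifier "garden".
Inside "spring otter": head "otter", modifier "spring".
Inside "mountain cellar porter": head "porter" (specifically "cellar porter"), modifier "mountain".
Inside "cellar porter": head "porter", modifier "cellar".
So the structure is [[garden [spring otter]] [mountain [cellar porter]]].

[[garden [spring otter]] [mountain [cellar porter]]]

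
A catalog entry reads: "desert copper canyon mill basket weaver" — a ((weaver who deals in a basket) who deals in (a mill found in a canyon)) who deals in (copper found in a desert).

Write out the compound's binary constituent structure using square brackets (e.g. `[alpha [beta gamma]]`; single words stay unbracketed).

[[desert copper] [[canyon mill] [basket weaver]]]

Whole compound: head "weaver" (specifically "canyon mill basket weaver"), modifier "desert copper".
"desert copper" → head "copper", modifier "desert".
"canyon mill basket weaver" → head "weaver" (specifically "basket weaver"), modifier "canyon mill".
"canyon mill" → head "mill", modifier "canyon".
"basket weaver" → head "weaver", modifier "basket".
So the structure is [[desert copper] [[canyon mill] [basket weaver]]].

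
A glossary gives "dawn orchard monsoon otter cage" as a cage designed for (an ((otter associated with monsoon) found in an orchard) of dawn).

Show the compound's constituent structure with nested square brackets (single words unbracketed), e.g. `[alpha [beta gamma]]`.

[[dawn [orchard [monsoon otter]]] cage]

Overall it is a kind of cage; the modifier is "dawn orchard monsoon otter".
Within "dawn orchard monsoon otter", the head is "otter" (specifically "orchard monsoon otter") and the modifier is "dawn".
Within "orchard monsoon otter", the head is "otter" (specifically "monsoon otter") and the modifier is "orchard".
Within "monsoon otter", the head is "otter" and the modifier is "monsoon".
So the structure is [[dawn [orchard [monsoon otter]]] cage].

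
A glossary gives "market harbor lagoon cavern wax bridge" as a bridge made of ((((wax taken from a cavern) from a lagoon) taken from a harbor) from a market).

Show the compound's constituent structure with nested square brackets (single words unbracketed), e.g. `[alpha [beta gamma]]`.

The outermost head in the paraphrase is "bridge", modified by "market harbor lagoon cavern wax".
"market harbor lagoon cavern wax" → head "wax" (specifically "harbor lagoon cavern wax"), modifier "market".
"harbor lagoon cavern wax" → head "wax" (specifically "lagoon cavern wax"), modifier "harbor".
"lagoon cavern wax" → head "wax" (specifically "cavern wax"), modifier "lagoon".
"cavern wax" → head "wax", modifier "cavern".
Putting it together: [[market [harbor [lagoon [cavern wax]]]] bridge].

[[market [harbor [lagoon [cavern wax]]]] bridge]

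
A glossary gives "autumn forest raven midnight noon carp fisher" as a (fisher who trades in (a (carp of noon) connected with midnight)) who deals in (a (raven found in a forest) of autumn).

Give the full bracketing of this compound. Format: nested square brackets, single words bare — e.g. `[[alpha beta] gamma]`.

[[autumn [forest raven]] [[midnight [noon carp]] fisher]]

Overall it is a kind of fisher (specifically "midnight noon carp fisher"); the modifier is "autumn forest raven".
"autumn forest raven" → head "raven" (specifically "forest raven"), modifier "autumn".
"forest raven" → head "raven", modifier "forest".
"midnight noon carp fisher" → head "fisher", modifier "midnight noon carp".
"midnight noon carp" → head "carp" (specifically "noon carp"), modifier "midnight".
"noon carp" → head "carp", modifier "noon".
Assembled: [[autumn [forest raven]] [[midnight [noon carp]] fisher]].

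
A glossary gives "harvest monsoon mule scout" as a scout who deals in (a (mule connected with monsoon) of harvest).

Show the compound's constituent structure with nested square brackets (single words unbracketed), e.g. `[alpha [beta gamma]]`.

[[harvest [monsoon mule]] scout]

The outermost head in the paraphrase is "scout", modified by "harvest monsoon mule".
"harvest monsoon mule" → head "mule" (specifically "monsoon mule"), modifier "harvest".
"monsoon mule" → head "mule", modifier "monsoon".
So the structure is [[harvest [monsoon mule]] scout].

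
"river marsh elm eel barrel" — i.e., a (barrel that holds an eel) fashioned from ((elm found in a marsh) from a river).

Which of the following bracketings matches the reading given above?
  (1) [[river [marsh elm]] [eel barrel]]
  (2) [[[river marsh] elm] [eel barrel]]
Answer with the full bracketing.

[[river [marsh elm]] [eel barrel]]

The paraphrase's head is the "barrel" part ("eel barrel"); its modifier is "river marsh elm".
That top-level split, carried through the inner groups, gives [[river [marsh elm]] [eel barrel]].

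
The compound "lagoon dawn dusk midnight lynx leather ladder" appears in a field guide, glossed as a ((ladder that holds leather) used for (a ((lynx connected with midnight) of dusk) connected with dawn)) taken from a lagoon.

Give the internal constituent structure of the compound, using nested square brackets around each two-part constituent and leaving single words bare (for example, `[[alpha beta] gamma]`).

Whole compound: head "ladder" (specifically "dawn dusk midnight lynx leather ladder"), modifier "lagoon".
"dawn dusk midnight lynx leather ladder" → head "ladder" (specifically "leather ladder"), modifier "dawn dusk midnight lynx".
"dawn dusk midnight lynx" → head "lynx" (specifically "dusk midnight lynx"), modifier "dawn".
"dusk midnight lynx" → head "lynx" (specifically "midnight lynx"), modifier "dusk".
"midnight lynx" → head "lynx", modifier "midnight".
"leather ladder" → head "ladder", modifier "leather".
So the structure is [lagoon [[dawn [dusk [midnight lynx]]] [leather ladder]]].

[lagoon [[dawn [dusk [midnight lynx]]] [leather ladder]]]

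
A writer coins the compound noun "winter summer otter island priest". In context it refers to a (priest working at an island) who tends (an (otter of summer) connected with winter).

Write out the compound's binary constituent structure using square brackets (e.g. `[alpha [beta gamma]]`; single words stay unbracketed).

[[winter [summer otter]] [island priest]]

Whole compound: head "priest" (specifically "island priest"), modifier "winter summer otter".
Within "winter summer otter", the head is "otter" (specifically "summer otter") and the modifier is "winter".
Within "summer otter", the head is "otter" and the modifier is "summer".
Within "island priest", the head is "priest" and the modifier is "island".
Putting it together: [[winter [summer otter]] [island priest]].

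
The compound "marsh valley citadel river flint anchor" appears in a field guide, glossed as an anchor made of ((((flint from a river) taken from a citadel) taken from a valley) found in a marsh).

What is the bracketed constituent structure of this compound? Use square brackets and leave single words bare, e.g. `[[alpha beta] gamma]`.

Whole compound: head "anchor", modifier "marsh valley citadel river flint".
Inside "marsh valley citadel river flint": head "flint" (specifically "valley citadel river flint"), modifier "marsh".
Inside "valley citadel river flint": head "flint" (specifically "citadel river flint"), modifier "valley".
Inside "citadel river flint": head "flint" (specifically "river flint"), modifier "citadel".
Inside "river flint": head "flint", modifier "river".
Putting it together: [[marsh [valley [citadel [river flint]]]] anchor].

[[marsh [valley [citadel [river flint]]]] anchor]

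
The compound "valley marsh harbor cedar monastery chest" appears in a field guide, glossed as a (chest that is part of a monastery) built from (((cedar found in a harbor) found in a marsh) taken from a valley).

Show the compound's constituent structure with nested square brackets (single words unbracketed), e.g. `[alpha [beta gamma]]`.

The outermost head in the paraphrase is "chest" (specifically "monastery chest"), modified by "valley marsh harbor cedar".
Inside "valley marsh harbor cedar": head "cedar" (specifically "marsh harbor cedar"), modifier "valley".
Inside "marsh harbor cedar": head "cedar" (specifically "harbor cedar"), modifier "marsh".
Inside "harbor cedar": head "cedar", modifier "harbor".
Inside "monastery chest": head "chest", modifier "monastery".
So the structure is [[valley [marsh [harbor cedar]]] [monastery chest]].

[[valley [marsh [harbor cedar]]] [monastery chest]]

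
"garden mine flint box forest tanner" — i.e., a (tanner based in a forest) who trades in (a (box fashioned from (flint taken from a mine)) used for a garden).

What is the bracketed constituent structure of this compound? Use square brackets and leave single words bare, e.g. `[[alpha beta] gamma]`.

At the top level: head "tanner" (specifically "forest tanner"); modifier "garden mine flint box".
"garden mine flint box" → head "box" (specifically "mine flint box"), modifier "garden".
"mine flint box" → head "box", modifier "mine flint".
"mine flint" → head "flint", modifier "mine".
"forest tanner" → head "tanner", modifier "forest".
Assembled: [[garden [[mine flint] box]] [forest tanner]].

[[garden [[mine flint] box]] [forest tanner]]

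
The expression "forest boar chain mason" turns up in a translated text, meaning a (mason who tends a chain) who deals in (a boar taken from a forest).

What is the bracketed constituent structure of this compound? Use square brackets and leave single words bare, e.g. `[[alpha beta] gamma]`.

[[forest boar] [chain mason]]

The outermost head in the paraphrase is "mason" (specifically "chain mason"), modified by "forest boar".
Inside "forest boar": head "boar", modifier "forest".
Inside "chain mason": head "mason", modifier "chain".
Assembled: [[forest boar] [chain mason]].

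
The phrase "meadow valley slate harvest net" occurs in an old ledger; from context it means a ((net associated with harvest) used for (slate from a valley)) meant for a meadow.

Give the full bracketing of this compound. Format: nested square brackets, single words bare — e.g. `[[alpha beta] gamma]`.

[meadow [[valley slate] [harvest net]]]

The outermost head in the paraphrase is "net" (specifically "valley slate harvest net"), modified by "meadow".
Inside "valley slate harvest net": head "net" (specifically "harvest net"), modifier "valley slate".
Inside "valley slate": head "slate", modifier "valley".
Inside "harvest net": head "net", modifier "harvest".
Putting it together: [meadow [[valley slate] [harvest net]]].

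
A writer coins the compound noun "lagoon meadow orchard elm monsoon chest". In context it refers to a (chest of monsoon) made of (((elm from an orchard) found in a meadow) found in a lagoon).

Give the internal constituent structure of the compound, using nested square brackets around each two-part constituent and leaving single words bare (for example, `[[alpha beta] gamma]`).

[[lagoon [meadow [orchard elm]]] [monsoon chest]]

Overall it is a kind of chest (specifically "monsoon chest"); the modifier is "lagoon meadow orchard elm".
"lagoon meadow orchard elm" → head "elm" (specifically "meadow orchard elm"), modifier "lagoon".
"meadow orchard elm" → head "elm" (specifically "orchard elm"), modifier "meadow".
"orchard elm" → head "elm", modifier "orchard".
"monsoon chest" → head "chest", modifier "monsoon".
Assembled: [[lagoon [meadow [orchard elm]]] [monsoon chest]].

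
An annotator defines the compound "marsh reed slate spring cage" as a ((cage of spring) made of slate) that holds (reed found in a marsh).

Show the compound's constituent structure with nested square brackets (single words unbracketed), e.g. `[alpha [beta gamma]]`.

[[marsh reed] [slate [spring cage]]]

Overall it is a kind of cage (specifically "slate spring cage"); the modifier is "marsh reed".
"marsh reed" → head "reed", modifier "marsh".
"slate spring cage" → head "cage" (specifically "spring cage"), modifier "slate".
"spring cage" → head "cage", modifier "spring".
Assembled: [[marsh reed] [slate [spring cage]]].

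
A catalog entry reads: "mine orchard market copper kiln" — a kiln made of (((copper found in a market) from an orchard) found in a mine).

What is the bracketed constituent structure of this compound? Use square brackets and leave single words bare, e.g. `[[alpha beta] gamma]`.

[[mine [orchard [market copper]]] kiln]

Overall it is a kind of kiln; the modifier is "mine orchard market copper".
Inside "mine orchard market copper": head "copper" (specifically "orchard market copper"), modifier "mine".
Inside "orchard market copper": head "copper" (specifically "market copper"), modifier "orchard".
Inside "market copper": head "copper", modifier "market".
Putting it together: [[mine [orchard [market copper]]] kiln].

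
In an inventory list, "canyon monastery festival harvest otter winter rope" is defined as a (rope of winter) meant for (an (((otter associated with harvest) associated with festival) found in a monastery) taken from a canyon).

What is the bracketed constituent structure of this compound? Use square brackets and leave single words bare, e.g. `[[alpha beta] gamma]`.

Whole compound: head "rope" (specifically "winter rope"), modifier "canyon monastery festival harvest otter".
"canyon monastery festival harvest otter" → head "otter" (specifically "monastery festival harvest otter"), modifier "canyon".
"monastery festival harvest otter" → head "otter" (specifically "festival harvest otter"), modifier "monastery".
"festival harvest otter" → head "otter" (specifically "harvest otter"), modifier "festival".
"harvest otter" → head "otter", modifier "harvest".
"winter rope" → head "rope", modifier "winter".
Putting it together: [[canyon [monastery [festival [harvest otter]]]] [winter rope]].

[[canyon [monastery [festival [harvest otter]]]] [winter rope]]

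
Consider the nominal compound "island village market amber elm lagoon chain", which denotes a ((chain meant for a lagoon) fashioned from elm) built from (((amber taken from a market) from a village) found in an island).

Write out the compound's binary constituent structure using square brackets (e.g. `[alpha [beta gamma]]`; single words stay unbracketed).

Whole compound: head "chain" (specifically "elm lagoon chain"), modifier "island village market amber".
Inside "island village market amber": head "amber" (specifically "village market amber"), modifier "island".
Inside "village market amber": head "amber" (specifically "market amber"), modifier "village".
Inside "market amber": head "amber", modifier "market".
Inside "elm lagoon chain": head "chain" (specifically "lagoon chain"), modifier "elm".
Inside "lagoon chain": head "chain", modifier "lagoon".
Assembled: [[island [village [market amber]]] [elm [lagoon chain]]].

[[island [village [market amber]]] [elm [lagoon chain]]]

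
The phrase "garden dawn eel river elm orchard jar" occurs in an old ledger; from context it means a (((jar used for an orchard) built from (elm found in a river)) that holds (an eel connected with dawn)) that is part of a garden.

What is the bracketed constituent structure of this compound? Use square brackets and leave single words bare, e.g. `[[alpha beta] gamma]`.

[garden [[dawn eel] [[river elm] [orchard jar]]]]

At the top level: head "jar" (specifically "dawn eel river elm orchard jar"); modifier "garden".
"dawn eel river elm orchard jar" → head "jar" (specifically "river elm orchard jar"), modifier "dawn eel".
"dawn eel" → head "eel", modifier "dawn".
"river elm orchard jar" → head "jar" (specifically "orchard jar"), modifier "river elm".
"river elm" → head "elm", modifier "river".
"orchard jar" → head "jar", modifier "orchard".
So the structure is [garden [[dawn eel] [[river elm] [orchard jar]]]].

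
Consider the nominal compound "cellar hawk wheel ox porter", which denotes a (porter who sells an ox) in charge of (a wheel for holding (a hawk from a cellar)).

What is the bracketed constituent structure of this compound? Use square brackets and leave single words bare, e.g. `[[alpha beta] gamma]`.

Overall it is a kind of porter (specifically "ox porter"); the modifier is "cellar hawk wheel".
Within "cellar hawk wheel", the head is "wheel" and the modifier is "cellar hawk".
Within "cellar hawk", the head is "hawk" and the modifier is "cellar".
Within "ox porter", the head is "porter" and the modifier is "ox".
So the structure is [[[cellar hawk] wheel] [ox porter]].

[[[cellar hawk] wheel] [ox porter]]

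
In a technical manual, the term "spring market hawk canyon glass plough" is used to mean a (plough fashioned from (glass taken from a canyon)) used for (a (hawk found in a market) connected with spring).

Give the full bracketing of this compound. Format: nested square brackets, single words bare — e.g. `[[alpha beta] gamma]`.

Overall it is a kind of plough (specifically "canyon glass plough"); the modifier is "spring market hawk".
Inside "spring market hawk": head "hawk" (specifically "market hawk"), modifier "spring".
Inside "market hawk": head "hawk", modifier "market".
Inside "canyon glass plough": head "plough", modifier "canyon glass".
Inside "canyon glass": head "glass", modifier "canyon".
Assembled: [[spring [market hawk]] [[canyon glass] plough]].

[[spring [market hawk]] [[canyon glass] plough]]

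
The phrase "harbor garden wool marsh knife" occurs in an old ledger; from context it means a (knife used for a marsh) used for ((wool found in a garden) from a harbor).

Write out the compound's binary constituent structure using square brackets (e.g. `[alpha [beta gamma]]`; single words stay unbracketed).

At the top level: head "knife" (specifically "marsh knife"); modifier "harbor garden wool".
Inside "harbor garden wool": head "wool" (specifically "garden wool"), modifier "harbor".
Inside "garden wool": head "wool", modifier "garden".
Inside "marsh knife": head "knife", modifier "marsh".
So the structure is [[harbor [garden wool]] [marsh knife]].

[[harbor [garden wool]] [marsh knife]]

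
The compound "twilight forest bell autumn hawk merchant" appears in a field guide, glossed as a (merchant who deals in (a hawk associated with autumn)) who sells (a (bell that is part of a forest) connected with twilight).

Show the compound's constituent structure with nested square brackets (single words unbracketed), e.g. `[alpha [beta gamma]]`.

At the top level: head "merchant" (specifically "autumn hawk merchant"); modifier "twilight forest bell".
Inside "twilight forest bell": head "bell" (specifically "forest bell"), modifier "twilight".
Inside "forest bell": head "bell", modifier "forest".
Inside "autumn hawk merchant": head "merchant", modifier "autumn hawk".
Inside "autumn hawk": head "hawk", modifier "autumn".
Putting it together: [[twilight [forest bell]] [[autumn hawk] merchant]].

[[twilight [forest bell]] [[autumn hawk] merchant]]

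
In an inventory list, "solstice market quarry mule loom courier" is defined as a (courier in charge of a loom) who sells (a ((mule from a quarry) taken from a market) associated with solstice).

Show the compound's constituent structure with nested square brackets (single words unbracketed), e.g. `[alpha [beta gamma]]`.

The outermost head in the paraphrase is "courier" (specifically "loom courier"), modified by "solstice market quarry mule".
Within "solstice market quarry mule", the head is "mule" (specifically "market quarry mule") and the modifier is "solstice".
Within "market quarry mule", the head is "mule" (specifically "quarry mule") and the modifier is "market".
Within "quarry mule", the head is "mule" and the modifier is "quarry".
Within "loom courier", the head is "courier" and the modifier is "loom".
So the structure is [[solstice [market [quarry mule]]] [loom courier]].

[[solstice [market [quarry mule]]] [loom courier]]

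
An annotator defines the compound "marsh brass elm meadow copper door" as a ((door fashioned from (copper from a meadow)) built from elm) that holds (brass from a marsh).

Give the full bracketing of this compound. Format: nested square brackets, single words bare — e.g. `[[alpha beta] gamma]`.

The outermost head in the paraphrase is "door" (specifically "elm meadow copper door"), modified by "marsh brass".
Within "marsh brass", the head is "brass" and the modifier is "marsh".
Within "elm meadow copper door", the head is "door" (specifically "meadow copper door") and the modifier is "elm".
Within "meadow copper door", the head is "door" and the modifier is "meadow copper".
Within "meadow copper", the head is "copper" and the modifier is "meadow".
Putting it together: [[marsh brass] [elm [[meadow copper] door]]].

[[marsh brass] [elm [[meadow copper] door]]]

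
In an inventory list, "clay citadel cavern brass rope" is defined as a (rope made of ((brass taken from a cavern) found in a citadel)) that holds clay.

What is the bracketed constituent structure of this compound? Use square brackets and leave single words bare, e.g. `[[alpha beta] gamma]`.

The outermost head in the paraphrase is "rope" (specifically "citadel cavern brass rope"), modified by "clay".
Within "citadel cavern brass rope", the head is "rope" and the modifier is "citadel cavern brass".
Within "citadel cavern brass", the head is "brass" (specifically "cavern brass") and the modifier is "citadel".
Within "cavern brass", the head is "brass" and the modifier is "cavern".
Putting it together: [clay [[citadel [cavern brass]] rope]].

[clay [[citadel [cavern brass]] rope]]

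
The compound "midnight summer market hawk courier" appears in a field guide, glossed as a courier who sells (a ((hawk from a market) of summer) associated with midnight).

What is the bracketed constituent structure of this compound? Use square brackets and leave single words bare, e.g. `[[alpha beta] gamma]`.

Whole compound: head "courier", modifier "midnight summer market hawk".
Within "midnight summer market hawk", the head is "hawk" (specifically "summer market hawk") and the modifier is "midnight".
Within "summer market hawk", the head is "hawk" (specifically "market hawk") and the modifier is "summer".
Within "market hawk", the head is "hawk" and the modifier is "market".
So the structure is [[midnight [summer [market hawk]]] courier].

[[midnight [summer [market hawk]]] courier]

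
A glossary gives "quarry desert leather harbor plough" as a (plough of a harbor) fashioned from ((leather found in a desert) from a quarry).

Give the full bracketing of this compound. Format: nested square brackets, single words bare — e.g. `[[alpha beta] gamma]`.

[[quarry [desert leather]] [harbor plough]]

Overall it is a kind of plough (specifically "harbor plough"); the modifier is "quarry desert leather".
Within "quarry desert leather", the head is "leather" (specifically "desert leather") and the modifier is "quarry".
Within "desert leather", the head is "leather" and the modifier is "desert".
Within "harbor plough", the head is "plough" and the modifier is "harbor".
Putting it together: [[quarry [desert leather]] [harbor plough]].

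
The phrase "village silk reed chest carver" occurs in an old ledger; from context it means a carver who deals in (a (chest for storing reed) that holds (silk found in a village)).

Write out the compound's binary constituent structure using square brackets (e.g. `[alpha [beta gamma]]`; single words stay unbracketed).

[[[village silk] [reed chest]] carver]

Overall it is a kind of carver; the modifier is "village silk reed chest".
Inside "village silk reed chest": head "chest" (specifically "reed chest"), modifier "village silk".
Inside "village silk": head "silk", modifier "village".
Inside "reed chest": head "chest", modifier "reed".
Assembled: [[[village silk] [reed chest]] carver].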